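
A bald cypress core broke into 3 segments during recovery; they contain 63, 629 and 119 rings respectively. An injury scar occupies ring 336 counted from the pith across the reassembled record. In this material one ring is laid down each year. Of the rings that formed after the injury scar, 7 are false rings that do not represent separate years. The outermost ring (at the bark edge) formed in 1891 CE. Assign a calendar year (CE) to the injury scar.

1423 CE

Total rings = 63 + 629 + 119 = 811.
811 − 336 = 475 rings lie beyond the injury scar toward the bark edge.
Excluding 7 false rings: 475 − 7 = 468.
1891 − 468 = 1423 CE.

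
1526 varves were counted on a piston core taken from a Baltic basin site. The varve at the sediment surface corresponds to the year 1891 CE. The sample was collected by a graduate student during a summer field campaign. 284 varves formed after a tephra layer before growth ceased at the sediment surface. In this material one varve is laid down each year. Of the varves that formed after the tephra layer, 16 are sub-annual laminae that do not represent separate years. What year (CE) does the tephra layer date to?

284 varves formed after the tephra layer.
284 − 16 false = 268 true varves after the tephra layer.
The varve at the sediment surface is 1891 CE, so the tephra layer dates to 1891 − 268 = 1623 CE.

1623 CE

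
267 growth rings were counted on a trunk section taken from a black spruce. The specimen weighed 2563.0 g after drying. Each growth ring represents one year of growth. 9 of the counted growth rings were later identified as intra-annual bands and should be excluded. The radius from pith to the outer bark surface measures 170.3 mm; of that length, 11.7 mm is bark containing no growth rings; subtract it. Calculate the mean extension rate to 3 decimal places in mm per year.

After corrections the count is 267 − 9 = 258 growth rings.
Net length = 170.3 − 11.7 = 158.6 mm.
158.6 mm over 258 years gives 158.6 / 258 ≈ 0.615 mm per year.

0.615 mm per year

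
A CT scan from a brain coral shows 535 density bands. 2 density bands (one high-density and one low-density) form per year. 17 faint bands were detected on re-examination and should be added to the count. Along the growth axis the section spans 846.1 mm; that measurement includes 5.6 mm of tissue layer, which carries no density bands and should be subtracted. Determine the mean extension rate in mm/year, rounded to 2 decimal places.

Correcting the raw count gives 535 + 17 = 552 true density bands.
552 density bands at 2 per year is 552 / 2 = 276 years.
Net length = 846.1 − 5.6 = 840.5 mm.
840.5 mm over 276 years gives 840.5 / 276 ≈ 3.05 mm/year.

3.05 mm/year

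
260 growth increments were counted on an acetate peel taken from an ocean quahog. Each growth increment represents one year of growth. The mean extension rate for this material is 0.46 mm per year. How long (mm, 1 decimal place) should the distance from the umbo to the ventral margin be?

The record spans 260 years at 0.46 mm per year.
260 years at 0.46 mm/year gives 0.46 × 260 = 119.6 mm.

119.6 mm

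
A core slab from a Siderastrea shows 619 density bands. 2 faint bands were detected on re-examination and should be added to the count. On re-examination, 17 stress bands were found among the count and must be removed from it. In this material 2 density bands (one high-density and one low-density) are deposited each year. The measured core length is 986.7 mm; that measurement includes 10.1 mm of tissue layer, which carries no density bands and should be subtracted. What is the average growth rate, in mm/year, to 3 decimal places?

True density band count = 619 − 17 + 2 = 604.
604 density bands at 2 per year is 604 / 2 = 302 years.
Net length = 986.7 − 10.1 = 976.6 mm.
Mean rate = 976.6 mm / 302 years ≈ 3.234 mm/year.

3.234 mm/year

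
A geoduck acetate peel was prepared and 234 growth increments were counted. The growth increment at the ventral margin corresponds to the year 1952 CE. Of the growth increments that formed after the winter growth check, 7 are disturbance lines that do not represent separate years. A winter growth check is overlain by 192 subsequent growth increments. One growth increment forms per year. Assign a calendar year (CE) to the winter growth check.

There are 192 growth increments younger than the winter growth check.
Removing the 7 false growth increments leaves 192 − 7 = 185 true growth increments beyond the winter growth check.
The growth increment at the ventral margin is 1952 CE, so the winter growth check dates to 1952 − 185 = 1767 CE.

1767 CE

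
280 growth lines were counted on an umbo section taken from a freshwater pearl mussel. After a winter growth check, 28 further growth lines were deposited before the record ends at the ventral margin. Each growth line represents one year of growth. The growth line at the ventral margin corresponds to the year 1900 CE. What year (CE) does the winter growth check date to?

1872 CE

28 growth lines formed after the winter growth check.
1900 − 28 = 1872 CE.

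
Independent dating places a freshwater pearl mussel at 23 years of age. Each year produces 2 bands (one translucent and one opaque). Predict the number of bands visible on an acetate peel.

23 years at 2 bands per year gives 23 × 2 = 46 bands.
So 46 bands should be present.

46 bands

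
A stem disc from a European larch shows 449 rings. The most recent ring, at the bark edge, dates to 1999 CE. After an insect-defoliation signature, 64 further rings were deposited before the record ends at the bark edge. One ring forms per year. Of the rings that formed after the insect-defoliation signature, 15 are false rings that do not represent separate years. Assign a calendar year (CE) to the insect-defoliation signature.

64 rings post-date the insect-defoliation signature.
64 − 15 false = 49 true rings after the insect-defoliation signature.
1999 − 49 = 1950 CE.

1950 CE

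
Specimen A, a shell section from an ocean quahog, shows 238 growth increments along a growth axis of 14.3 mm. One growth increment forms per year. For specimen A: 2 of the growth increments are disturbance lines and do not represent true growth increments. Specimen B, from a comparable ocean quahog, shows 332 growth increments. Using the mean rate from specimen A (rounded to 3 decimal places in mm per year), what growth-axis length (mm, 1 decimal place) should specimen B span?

20.3 mm

Specimen A: correcting the raw count gives 238 − 2 = 236 true growth increments.
A: Mean rate = 14.3 mm / 236 years ≈ 0.061 mm per year.
B's length ≈ 0.061 × 332 = 20.3 mm.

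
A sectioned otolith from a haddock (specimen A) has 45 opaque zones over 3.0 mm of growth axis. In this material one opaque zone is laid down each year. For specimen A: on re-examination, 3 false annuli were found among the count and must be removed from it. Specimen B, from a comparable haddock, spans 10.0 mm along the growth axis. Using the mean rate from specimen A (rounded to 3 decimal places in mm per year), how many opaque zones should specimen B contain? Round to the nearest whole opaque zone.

Specimen A: adjusted count: 45 − 3 = 42 opaque zones.
A: Mean rate = 3.0 mm / 42 years ≈ 0.071 mm/year.
Specimen B: 10.0 mm / 0.071 mm per year = 140.85 years ≈ 141 opaque zones.

141 opaque zones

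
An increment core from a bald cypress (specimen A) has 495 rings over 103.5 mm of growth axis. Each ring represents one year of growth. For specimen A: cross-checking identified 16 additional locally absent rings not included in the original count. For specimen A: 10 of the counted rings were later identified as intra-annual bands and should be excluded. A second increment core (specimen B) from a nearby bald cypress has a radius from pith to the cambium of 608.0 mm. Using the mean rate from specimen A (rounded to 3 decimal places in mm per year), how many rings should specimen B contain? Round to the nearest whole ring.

2937 rings

Specimen A: after corrections the count is 495 − 10 + 16 = 501 rings.
A: Mean rate = 103.5 mm / 501 years ≈ 0.207 mm per year.
Specimen B: 608.0 mm / 0.207 mm per year = 2937.20 years ≈ 2937 rings.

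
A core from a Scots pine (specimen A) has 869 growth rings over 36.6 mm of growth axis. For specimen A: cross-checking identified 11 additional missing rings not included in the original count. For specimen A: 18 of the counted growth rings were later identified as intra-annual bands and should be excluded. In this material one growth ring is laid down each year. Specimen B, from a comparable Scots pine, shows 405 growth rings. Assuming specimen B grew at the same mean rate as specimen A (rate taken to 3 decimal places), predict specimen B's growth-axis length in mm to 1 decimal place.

Specimen A: true growth ring count = 869 − 18 + 11 = 862.
A: 36.6 mm over 862 years gives 36.6 / 862 ≈ 0.042 mm/year.
B's length ≈ 0.042 × 405 = 17.0 mm.

17.0 mm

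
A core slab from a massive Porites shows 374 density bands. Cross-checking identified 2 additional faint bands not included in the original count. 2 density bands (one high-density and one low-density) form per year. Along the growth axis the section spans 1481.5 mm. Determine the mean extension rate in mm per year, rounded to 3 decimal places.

7.880 mm per year

After corrections the count is 374 + 2 = 376 density bands.
With 2 density bands per year, 376 / 2 = 188 years.
Mean rate = 1481.5 mm / 188 years ≈ 7.880 mm per year.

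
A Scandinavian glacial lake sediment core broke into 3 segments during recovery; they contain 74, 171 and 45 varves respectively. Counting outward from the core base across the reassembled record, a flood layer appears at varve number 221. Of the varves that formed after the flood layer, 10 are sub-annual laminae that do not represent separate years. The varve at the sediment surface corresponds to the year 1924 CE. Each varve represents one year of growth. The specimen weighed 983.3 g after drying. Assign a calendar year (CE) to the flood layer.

Total varves = 74 + 171 + 45 = 290.
Between varve 221 and the sediment surface there are 290 − 221 = 69 varves.
Removing the 10 false varves leaves 69 − 10 = 59 true varves beyond the flood layer.
1924 − 59 = 1865 CE.

1865 CE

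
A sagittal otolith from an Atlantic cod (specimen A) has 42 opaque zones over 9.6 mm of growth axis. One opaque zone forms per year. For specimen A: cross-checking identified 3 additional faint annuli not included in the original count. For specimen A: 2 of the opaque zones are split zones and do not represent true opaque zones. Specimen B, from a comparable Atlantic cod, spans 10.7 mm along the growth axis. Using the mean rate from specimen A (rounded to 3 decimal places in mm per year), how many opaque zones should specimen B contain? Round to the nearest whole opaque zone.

48 opaque zones

Specimen A: correcting the raw count gives 42 − 2 + 3 = 43 true opaque zones.
A: 9.6 mm over 43 years gives 9.6 / 43 ≈ 0.223 mm/year.
B spans 10.7 / 0.223 = 47.98 years ≈ 48 opaque zones.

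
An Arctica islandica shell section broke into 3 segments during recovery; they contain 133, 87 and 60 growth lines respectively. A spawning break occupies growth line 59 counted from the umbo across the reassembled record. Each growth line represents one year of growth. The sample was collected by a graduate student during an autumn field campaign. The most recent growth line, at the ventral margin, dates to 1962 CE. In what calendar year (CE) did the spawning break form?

1741 CE

Total growth lines = 133 + 87 + 60 = 280.
The spawning break sits at growth line 59 from the umbo, so 280 − 59 = 221 growth lines formed after it.
1962 − 221 = 1741 CE.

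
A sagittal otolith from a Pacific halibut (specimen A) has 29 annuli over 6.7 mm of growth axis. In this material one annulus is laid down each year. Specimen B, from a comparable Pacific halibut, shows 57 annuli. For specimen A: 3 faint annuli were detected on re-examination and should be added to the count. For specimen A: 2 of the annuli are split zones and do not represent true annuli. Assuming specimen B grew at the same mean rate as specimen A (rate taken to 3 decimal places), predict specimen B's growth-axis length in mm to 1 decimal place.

12.7 mm

Specimen A: after corrections the count is 29 − 2 + 3 = 30 annuli.
A: Extension rate ≈ 6.7 / 30 = 0.223 mm per year.
B's length ≈ 0.223 × 57 = 12.7 mm.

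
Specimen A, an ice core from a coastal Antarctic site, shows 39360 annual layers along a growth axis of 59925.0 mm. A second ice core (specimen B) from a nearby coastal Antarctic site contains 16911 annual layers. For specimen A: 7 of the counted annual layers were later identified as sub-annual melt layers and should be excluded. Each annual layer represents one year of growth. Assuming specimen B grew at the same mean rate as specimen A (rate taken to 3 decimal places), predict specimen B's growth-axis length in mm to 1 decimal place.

Specimen A: correcting the raw count gives 39360 − 7 = 39353 true annual layers.
A: Extension rate ≈ 59925.0 / 39353 = 1.523 mm/year.
For B, 1.523 mm/year × 16911 years = 25755.5 mm.

25755.5 mm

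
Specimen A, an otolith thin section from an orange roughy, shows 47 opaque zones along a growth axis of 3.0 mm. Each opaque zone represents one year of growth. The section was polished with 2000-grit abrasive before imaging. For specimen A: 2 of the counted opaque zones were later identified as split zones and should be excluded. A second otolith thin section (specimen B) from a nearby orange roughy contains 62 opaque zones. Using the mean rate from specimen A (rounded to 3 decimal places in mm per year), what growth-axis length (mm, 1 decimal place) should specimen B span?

4.2 mm

Specimen A: after corrections the count is 47 − 2 = 45 opaque zones.
A: 3.0 mm over 45 years gives 3.0 / 45 ≈ 0.067 mm/yr.
Length of B = 0.067 × 62 = 4.2 mm.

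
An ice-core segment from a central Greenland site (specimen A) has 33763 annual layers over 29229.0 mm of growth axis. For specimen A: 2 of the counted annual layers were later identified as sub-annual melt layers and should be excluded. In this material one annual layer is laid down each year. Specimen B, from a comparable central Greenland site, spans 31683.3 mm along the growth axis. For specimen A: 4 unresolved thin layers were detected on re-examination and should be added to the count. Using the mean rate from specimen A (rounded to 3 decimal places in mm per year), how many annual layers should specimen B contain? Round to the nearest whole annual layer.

36586 annual layers

Specimen A: after corrections the count is 33763 − 2 + 4 = 33765 annual layers.
A: Mean rate = 29229.0 mm / 33765 years ≈ 0.866 mm/year.
Specimen B: 31683.3 mm / 0.866 mm per year = 36585.80 years ≈ 36586 annual layers.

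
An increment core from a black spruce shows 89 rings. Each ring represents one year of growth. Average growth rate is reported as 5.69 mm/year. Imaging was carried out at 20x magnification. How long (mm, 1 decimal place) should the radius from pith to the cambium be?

The record spans 89 years at 5.69 mm per year.
Length ≈ 5.69 × 89 = 506.4 mm.

506.4 mm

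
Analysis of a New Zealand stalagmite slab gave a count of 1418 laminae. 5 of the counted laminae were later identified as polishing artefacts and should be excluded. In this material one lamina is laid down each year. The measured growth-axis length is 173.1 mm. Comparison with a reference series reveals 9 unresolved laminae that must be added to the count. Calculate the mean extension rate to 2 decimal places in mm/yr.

After corrections the count is 1418 − 5 + 9 = 1422 laminae.
Mean rate = 173.1 mm / 1422 years ≈ 0.12 mm/yr.

0.12 mm/yr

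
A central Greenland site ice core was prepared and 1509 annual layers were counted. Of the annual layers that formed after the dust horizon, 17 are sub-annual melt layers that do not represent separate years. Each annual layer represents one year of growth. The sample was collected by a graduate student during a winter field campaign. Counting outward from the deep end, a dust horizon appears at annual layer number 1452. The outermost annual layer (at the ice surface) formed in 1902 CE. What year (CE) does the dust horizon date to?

The dust horizon sits at annual layer 1452 from the deep end, so 1509 − 1452 = 57 annual layers formed after it.
Excluding 17 false annual layers: 57 − 17 = 40.
1902 − 40 = 1862 CE.

1862 CE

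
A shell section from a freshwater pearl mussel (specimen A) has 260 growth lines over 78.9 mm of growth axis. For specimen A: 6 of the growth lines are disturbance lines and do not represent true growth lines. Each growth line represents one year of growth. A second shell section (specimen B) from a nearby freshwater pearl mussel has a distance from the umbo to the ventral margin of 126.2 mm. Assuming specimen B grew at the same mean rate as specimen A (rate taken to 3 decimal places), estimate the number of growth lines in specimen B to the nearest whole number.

406 growth lines

Specimen A: correcting the raw count gives 260 − 6 = 254 true growth lines.
A: Extension rate ≈ 78.9 / 254 = 0.311 mm/year.
For B, 126.2 / 0.311 = 405.79 years ≈ 406 growth lines.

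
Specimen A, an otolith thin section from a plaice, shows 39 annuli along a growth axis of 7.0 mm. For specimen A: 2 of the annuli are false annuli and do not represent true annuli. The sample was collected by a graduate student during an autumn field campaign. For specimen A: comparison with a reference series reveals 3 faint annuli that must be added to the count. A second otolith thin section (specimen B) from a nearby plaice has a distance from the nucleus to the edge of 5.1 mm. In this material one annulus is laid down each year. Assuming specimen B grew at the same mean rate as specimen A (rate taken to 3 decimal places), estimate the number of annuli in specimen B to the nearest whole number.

Specimen A: correcting the raw count gives 39 − 2 + 3 = 40 true annuli.
A: Mean rate = 7.0 mm / 40 years ≈ 0.175 mm per year.
B spans 5.1 / 0.175 = 29.14 years ≈ 29 annuli.

29 annuli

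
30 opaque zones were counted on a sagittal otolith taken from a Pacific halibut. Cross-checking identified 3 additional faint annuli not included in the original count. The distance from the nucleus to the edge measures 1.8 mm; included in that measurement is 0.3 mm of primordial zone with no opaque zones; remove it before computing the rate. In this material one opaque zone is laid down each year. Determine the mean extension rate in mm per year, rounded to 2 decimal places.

Adjusted count: 30 + 3 = 33 opaque zones.
The growth record spans 1.8 − 0.3 = 1.5 mm.
1.5 mm over 33 years gives 1.5 / 33 ≈ 0.05 mm per year.

0.05 mm per year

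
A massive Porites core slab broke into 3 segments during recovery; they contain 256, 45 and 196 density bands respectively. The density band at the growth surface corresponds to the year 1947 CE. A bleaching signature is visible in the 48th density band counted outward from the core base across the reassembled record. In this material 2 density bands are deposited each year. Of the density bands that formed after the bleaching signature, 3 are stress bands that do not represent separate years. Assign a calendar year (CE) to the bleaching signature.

1724 CE

Total density bands = 256 + 45 + 196 = 497.
Between density band 48 and the growth surface there are 497 − 48 = 449 density bands.
Excluding 3 false density bands: 449 − 3 = 446.
Dividing by 2 density bands per year: 446 / 2 = 223 years.
The density band at the growth surface is 1947 CE, so the bleaching signature dates to 1947 − 223 = 1724 CE.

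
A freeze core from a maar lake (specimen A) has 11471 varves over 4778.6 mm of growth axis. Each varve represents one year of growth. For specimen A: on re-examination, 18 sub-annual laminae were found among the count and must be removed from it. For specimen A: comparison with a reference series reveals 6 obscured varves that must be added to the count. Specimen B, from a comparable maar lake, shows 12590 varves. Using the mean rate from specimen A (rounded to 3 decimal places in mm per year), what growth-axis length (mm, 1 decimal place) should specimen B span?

Specimen A: correcting the raw count gives 11471 − 18 + 6 = 11459 true varves.
A: Extension rate ≈ 4778.6 / 11459 = 0.417 mm/year.
B's length ≈ 0.417 × 12590 = 5250.0 mm.

5250.0 mm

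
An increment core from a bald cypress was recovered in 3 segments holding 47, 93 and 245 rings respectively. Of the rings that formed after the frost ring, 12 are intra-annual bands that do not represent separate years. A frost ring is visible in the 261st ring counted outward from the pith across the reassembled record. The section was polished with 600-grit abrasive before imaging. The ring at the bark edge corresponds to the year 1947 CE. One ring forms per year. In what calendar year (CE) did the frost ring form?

1835 CE

Total rings = 47 + 93 + 245 = 385.
Between ring 261 and the bark edge there are 385 − 261 = 124 rings.
124 − 12 false = 112 true rings after the frost ring.
Counting back 112 years from 1947 CE places the frost ring in 1947 − 112 = 1835 CE.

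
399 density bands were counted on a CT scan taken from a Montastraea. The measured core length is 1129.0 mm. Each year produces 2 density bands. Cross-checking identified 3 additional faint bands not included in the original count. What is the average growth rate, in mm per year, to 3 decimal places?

5.617 mm per year

Correcting the raw count gives 399 + 3 = 402 true density bands.
Dividing by 2 density bands per year: 402 / 2 = 201 years.
1129.0 mm over 201 years gives 1129.0 / 201 ≈ 5.617 mm per year.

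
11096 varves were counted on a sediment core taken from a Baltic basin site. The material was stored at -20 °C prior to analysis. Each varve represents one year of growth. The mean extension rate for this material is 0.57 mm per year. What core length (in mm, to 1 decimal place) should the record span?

The record spans 11096 years at 0.57 mm per year.
Length ≈ 0.57 × 11096 = 6324.7 mm.

6324.7 mm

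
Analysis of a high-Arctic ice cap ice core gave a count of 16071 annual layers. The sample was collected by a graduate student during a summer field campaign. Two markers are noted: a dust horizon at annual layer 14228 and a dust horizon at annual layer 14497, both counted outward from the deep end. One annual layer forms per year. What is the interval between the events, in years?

269 years

14497 − 14228 = 269 annual layers lie between the two events.
At one annual layer per year, 269 years elapsed between them.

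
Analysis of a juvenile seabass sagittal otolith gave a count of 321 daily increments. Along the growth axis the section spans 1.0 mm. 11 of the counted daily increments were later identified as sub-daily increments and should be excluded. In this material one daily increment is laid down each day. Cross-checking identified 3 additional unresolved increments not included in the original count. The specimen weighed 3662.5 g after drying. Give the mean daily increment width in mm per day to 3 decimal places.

After corrections the count is 321 − 11 + 3 = 313 daily increments.
Mean rate = 1.0 mm / 313 days ≈ 0.003 mm per day.

0.003 mm per day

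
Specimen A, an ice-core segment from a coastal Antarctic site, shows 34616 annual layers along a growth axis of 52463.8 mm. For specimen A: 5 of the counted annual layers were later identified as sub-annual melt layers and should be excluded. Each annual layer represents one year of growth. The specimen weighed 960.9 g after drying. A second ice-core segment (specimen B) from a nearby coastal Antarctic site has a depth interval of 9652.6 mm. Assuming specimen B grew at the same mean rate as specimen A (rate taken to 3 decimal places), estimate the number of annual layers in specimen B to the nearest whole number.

Specimen A: adjusted count: 34616 − 5 = 34611 annual layers.
A: Extension rate ≈ 52463.8 / 34611 = 1.516 mm per year.
For B, 9652.6 / 1.516 = 6367.15 years ≈ 6367 annual layers.

6367 annual layers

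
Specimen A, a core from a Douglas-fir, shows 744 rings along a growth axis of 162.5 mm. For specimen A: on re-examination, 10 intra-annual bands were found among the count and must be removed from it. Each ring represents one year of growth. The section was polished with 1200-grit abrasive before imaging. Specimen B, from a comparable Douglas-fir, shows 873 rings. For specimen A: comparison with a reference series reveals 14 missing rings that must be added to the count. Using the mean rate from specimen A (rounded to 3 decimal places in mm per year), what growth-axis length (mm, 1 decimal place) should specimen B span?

Specimen A: after corrections the count is 744 − 10 + 14 = 748 rings.
A: 162.5 mm over 748 years gives 162.5 / 748 ≈ 0.217 mm/year.
Length of B = 0.217 × 873 = 189.4 mm.

189.4 mm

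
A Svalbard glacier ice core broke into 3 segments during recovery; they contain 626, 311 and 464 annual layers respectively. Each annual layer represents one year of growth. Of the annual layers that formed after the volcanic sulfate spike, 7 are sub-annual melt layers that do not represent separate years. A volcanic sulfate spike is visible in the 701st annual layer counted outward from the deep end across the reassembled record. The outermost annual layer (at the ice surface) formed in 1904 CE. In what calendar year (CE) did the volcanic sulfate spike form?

Total annual layers = 626 + 311 + 464 = 1401.
Between annual layer 701 and the ice surface there are 1401 − 701 = 700 annual layers.
700 − 7 false = 693 true annual layers after the volcanic sulfate spike.
The annual layer at the ice surface is 1904 CE, so the volcanic sulfate spike dates to 1904 − 693 = 1211 CE.

1211 CE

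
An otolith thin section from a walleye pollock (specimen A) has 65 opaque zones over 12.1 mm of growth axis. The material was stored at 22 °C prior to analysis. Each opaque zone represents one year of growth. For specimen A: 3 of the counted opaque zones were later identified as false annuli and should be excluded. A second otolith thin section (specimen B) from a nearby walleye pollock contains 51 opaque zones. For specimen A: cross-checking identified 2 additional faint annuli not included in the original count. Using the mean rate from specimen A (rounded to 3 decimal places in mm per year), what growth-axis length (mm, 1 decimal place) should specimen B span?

Specimen A: adjusted count: 65 − 3 + 2 = 64 opaque zones.
A: 12.1 mm over 64 years gives 12.1 / 64 ≈ 0.189 mm per year.
Length of B = 0.189 × 51 = 9.6 mm.

9.6 mm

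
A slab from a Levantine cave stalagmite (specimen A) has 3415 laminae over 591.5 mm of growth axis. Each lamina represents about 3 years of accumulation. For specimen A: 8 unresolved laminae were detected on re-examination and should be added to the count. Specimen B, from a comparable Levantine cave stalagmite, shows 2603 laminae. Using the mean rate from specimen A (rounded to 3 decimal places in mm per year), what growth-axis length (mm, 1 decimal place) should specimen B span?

452.9 mm

Specimen A: adjusted count: 3415 + 8 = 3423 laminae.
Specimen A: at 3 years per lamina, 3423 × 3 = 10269 years.
A: Mean rate = 591.5 mm / 10269 years ≈ 0.058 mm per year.
Specimen B: 2603 laminae at 3 years each span 2603 × 3 = 7809 years. Length of B = 0.058 × 7809 = 452.9 mm.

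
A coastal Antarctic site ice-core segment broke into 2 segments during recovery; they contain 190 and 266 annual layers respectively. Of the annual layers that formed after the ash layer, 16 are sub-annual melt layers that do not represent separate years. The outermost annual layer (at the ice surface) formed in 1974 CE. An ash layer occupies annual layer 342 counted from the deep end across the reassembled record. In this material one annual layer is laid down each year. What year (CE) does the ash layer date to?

Total annual layers = 190 + 266 = 456.
Between annual layer 342 and the ice surface there are 456 − 342 = 114 annual layers.
114 − 16 false = 98 true annual layers after the ash layer.
1974 − 98 = 1876 CE.

1876 CE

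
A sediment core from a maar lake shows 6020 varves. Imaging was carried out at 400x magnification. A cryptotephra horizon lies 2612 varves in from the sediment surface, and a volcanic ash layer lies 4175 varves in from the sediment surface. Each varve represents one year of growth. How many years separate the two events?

The two markers are separated by 4175 − 2612 = 1563 varves.
One varve per year makes the interval 1563 years.

1563 years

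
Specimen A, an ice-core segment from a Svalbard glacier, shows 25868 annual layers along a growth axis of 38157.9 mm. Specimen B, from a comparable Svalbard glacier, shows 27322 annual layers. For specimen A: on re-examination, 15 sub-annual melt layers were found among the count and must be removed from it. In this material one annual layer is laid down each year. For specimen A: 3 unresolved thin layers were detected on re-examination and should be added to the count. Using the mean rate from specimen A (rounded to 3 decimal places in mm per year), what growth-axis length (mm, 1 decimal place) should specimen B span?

Specimen A: adjusted count: 25868 − 15 + 3 = 25856 annual layers.
A: 38157.9 mm over 25856 years gives 38157.9 / 25856 ≈ 1.476 mm/year.
B's length ≈ 1.476 × 27322 = 40327.3 mm.

40327.3 mm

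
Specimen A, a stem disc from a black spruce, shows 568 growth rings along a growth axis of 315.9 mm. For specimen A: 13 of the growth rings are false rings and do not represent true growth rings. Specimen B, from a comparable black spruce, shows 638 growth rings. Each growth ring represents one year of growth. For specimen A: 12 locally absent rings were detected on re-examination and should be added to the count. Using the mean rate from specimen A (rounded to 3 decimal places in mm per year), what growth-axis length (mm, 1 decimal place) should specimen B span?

Specimen A: after corrections the count is 568 − 13 + 12 = 567 growth rings.
A: Mean rate = 315.9 mm / 567 years ≈ 0.557 mm/yr.
Length of B = 0.557 × 638 = 355.4 mm.

355.4 mm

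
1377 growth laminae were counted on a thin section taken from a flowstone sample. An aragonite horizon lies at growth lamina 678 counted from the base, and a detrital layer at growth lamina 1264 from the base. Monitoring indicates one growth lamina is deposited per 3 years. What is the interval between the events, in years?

1758 years

The two markers are separated by 1264 − 678 = 586 growth laminae.
At 3 years per growth lamina, 586 × 3 = 1758 years.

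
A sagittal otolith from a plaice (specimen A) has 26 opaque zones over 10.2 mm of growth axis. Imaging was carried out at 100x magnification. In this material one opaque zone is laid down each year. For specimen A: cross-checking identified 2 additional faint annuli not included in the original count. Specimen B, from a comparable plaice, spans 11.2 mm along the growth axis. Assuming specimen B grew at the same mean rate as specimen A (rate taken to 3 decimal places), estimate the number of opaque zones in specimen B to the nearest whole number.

31 opaque zones

Specimen A: adjusted count: 26 + 2 = 28 opaque zones.
A: Mean rate = 10.2 mm / 28 years ≈ 0.364 mm/year.
For B, 11.2 / 0.364 = 30.77 years ≈ 31 opaque zones.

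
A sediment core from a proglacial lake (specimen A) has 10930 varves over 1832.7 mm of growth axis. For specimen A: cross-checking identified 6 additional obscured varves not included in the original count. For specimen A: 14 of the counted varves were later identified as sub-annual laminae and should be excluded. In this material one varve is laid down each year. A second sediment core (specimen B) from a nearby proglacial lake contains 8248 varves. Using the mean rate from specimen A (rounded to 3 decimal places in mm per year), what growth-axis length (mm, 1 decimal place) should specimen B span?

Specimen A: after corrections the count is 10930 − 14 + 6 = 10922 varves.
A: Mean rate = 1832.7 mm / 10922 years ≈ 0.168 mm/yr.
For B, 0.168 mm/year × 8248 years = 1385.7 mm.

1385.7 mm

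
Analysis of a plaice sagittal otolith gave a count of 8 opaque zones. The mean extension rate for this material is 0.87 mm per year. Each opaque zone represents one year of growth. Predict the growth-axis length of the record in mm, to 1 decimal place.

8 years of growth are recorded.
Length ≈ 0.87 × 8 = 7.0 mm.

7.0 mm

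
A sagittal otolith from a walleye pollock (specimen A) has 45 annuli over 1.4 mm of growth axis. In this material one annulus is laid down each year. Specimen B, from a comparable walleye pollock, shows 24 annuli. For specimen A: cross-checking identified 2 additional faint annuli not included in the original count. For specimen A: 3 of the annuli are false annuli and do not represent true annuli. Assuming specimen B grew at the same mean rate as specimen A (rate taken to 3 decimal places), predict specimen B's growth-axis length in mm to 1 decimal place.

Specimen A: true annulus count = 45 − 3 + 2 = 44.
A: Extension rate ≈ 1.4 / 44 = 0.032 mm per year.
Length of B = 0.032 × 24 = 0.8 mm.

0.8 mm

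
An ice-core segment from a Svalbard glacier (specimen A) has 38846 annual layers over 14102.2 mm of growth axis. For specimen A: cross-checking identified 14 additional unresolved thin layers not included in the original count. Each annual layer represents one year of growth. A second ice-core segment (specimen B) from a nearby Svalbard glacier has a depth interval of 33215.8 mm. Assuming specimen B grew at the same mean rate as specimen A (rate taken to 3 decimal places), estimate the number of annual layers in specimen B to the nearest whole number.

91504 annual layers

Specimen A: after corrections the count is 38846 + 14 = 38860 annual layers.
A: 14102.2 mm over 38860 years gives 14102.2 / 38860 ≈ 0.363 mm per year.
For B, 33215.8 / 0.363 = 91503.58 years ≈ 91504 annual layers.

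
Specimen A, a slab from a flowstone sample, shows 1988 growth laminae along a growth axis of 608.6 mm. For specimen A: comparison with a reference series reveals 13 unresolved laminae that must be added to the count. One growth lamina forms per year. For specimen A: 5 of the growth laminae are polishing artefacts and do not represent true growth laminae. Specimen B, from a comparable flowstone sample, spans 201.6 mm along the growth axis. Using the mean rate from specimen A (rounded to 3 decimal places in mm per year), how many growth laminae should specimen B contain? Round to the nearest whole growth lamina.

661 growth laminae

Specimen A: correcting the raw count gives 1988 − 5 + 13 = 1996 true growth laminae.
A: 608.6 mm over 1996 years gives 608.6 / 1996 ≈ 0.305 mm/yr.
Specimen B: 201.6 mm / 0.305 mm per year = 660.98 years ≈ 661 growth laminae.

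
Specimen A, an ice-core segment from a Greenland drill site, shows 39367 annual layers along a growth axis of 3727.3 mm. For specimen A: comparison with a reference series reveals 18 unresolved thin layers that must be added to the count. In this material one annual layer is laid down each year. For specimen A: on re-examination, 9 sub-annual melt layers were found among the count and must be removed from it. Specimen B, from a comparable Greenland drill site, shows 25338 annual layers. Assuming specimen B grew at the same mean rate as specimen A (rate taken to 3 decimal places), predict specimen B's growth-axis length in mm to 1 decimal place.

2407.1 mm

Specimen A: true annual layer count = 39367 − 9 + 18 = 39376.
A: Extension rate ≈ 3727.3 / 39376 = 0.095 mm per year.
B's length ≈ 0.095 × 25338 = 2407.1 mm.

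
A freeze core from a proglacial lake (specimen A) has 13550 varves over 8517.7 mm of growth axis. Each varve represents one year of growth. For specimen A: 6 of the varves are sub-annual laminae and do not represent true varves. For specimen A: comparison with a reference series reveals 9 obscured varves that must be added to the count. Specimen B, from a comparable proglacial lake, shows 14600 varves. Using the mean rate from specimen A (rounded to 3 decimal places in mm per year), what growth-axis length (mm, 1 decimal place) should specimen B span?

Specimen A: true varve count = 13550 − 6 + 9 = 13553.
A: Mean rate = 8517.7 mm / 13553 years ≈ 0.628 mm per year.
B's length ≈ 0.628 × 14600 = 9168.8 mm.

9168.8 mm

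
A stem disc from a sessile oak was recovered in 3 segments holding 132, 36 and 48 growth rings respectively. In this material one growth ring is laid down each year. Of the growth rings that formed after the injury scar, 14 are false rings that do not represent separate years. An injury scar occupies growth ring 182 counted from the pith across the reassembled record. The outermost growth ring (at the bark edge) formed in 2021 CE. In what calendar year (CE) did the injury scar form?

2001 CE

Total growth rings = 132 + 36 + 48 = 216.
The injury scar sits at growth ring 182 from the pith, so 216 − 182 = 34 growth rings formed after it.
Removing the 14 false growth rings leaves 34 − 14 = 20 true growth rings beyond the injury scar.
The growth ring at the bark edge is 2021 CE, so the injury scar dates to 2021 − 20 = 2001 CE.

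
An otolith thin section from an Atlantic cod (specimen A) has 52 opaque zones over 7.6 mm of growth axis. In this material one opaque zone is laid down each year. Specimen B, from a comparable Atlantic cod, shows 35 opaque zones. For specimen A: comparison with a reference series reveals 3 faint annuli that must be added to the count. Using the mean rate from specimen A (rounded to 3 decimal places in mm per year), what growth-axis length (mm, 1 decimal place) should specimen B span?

4.8 mm

Specimen A: after corrections the count is 52 + 3 = 55 opaque zones.
A: 7.6 mm over 55 years gives 7.6 / 55 ≈ 0.138 mm/yr.
Length of B = 0.138 × 35 = 4.8 mm.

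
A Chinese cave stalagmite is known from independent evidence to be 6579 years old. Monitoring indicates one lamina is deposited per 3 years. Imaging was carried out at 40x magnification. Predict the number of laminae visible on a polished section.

At 3 years per lamina, 6579 / 3 = 2193 laminae are expected.
So 2193 laminae should be present.

2193 laminae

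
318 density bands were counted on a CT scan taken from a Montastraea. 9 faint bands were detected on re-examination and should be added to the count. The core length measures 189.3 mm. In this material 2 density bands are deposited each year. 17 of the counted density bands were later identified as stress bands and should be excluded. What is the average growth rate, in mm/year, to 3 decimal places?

Correcting the raw count gives 318 − 17 + 9 = 310 true density bands.
With 2 density bands per year, 310 / 2 = 155 years.
189.3 mm over 155 years gives 189.3 / 155 ≈ 1.221 mm/year.

1.221 mm/year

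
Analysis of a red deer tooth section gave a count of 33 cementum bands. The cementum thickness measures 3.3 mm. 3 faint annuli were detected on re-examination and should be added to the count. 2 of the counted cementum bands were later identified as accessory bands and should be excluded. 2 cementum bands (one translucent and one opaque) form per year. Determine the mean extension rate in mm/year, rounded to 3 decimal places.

After corrections the count is 33 − 2 + 3 = 34 cementum bands.
With 2 cementum bands per year, 34 / 2 = 17 years.
3.3 mm over 17 years gives 3.3 / 17 ≈ 0.194 mm/year.

0.194 mm/year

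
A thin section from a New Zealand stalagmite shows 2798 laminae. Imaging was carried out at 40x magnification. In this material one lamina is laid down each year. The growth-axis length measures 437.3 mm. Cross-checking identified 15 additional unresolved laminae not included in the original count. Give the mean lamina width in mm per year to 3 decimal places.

0.155 mm per year

Adjusted count: 2798 + 15 = 2813 laminae.
Extension rate ≈ 437.3 / 2813 = 0.155 mm per year.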